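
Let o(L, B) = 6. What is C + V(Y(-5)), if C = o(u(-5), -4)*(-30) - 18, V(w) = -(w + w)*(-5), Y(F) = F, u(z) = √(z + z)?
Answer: -248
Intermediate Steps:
u(z) = √2*√z (u(z) = √(2*z) = √2*√z)
V(w) = 10*w (V(w) = -2*w*(-5) = 10*w)
C = -198 (C = 6*(-30) - 18 = -180 - 18 = -198)
C + V(Y(-5)) = -198 + 10*(-5) = -198 - 50 = -248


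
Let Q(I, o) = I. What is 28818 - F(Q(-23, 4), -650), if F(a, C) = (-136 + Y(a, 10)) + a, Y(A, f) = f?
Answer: 28967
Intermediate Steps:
F(a, C) = -126 + a (F(a, C) = (-136 + 10) + a = -126 + a)
28818 - F(Q(-23, 4), -650) = 28818 - (-126 - 23) = 28818 - 1*(-149) = 28818 + 149 = 28967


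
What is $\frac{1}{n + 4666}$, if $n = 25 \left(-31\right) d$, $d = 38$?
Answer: $- \frac{1}{24784} \approx -4.0349 \cdot 10^{-5}$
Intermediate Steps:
$n = -29450$ ($n = 25 \left(-31\right) 38 = \left(-775\right) 38 = -29450$)
$\frac{1}{n + 4666} = \frac{1}{-29450 + 4666} = \frac{1}{-24784} = - \frac{1}{24784}$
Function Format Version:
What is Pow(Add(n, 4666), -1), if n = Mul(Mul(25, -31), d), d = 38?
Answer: Rational(-1, 24784) ≈ -4.0349e-5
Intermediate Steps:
n = -29450 (n = Mul(Mul(25, -31), 38) = Mul(-775, 38) = -29450)
Pow(Add(n, 4666), -1) = Pow(Add(-29450, 4666), -1) = Pow(-24784, -1) = Rational(-1, 24784)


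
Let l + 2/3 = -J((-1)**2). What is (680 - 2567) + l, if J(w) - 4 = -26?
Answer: -5597/3 ≈ -1865.7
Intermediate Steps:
J(w) = -22 (J(w) = 4 - 26 = -22)
l = 64/3 (l = -2/3 - 1*(-22) = -2/3 + 22 = 64/3 ≈ 21.333)
(680 - 2567) + l = (680 - 2567) + 64/3 = -1887 + 64/3 = -5597/3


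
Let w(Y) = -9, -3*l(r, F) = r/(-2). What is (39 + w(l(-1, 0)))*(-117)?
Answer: -3510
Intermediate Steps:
l(r, F) = r/6 (l(r, F) = -r/(3*(-2)) = -r*(-1)/(3*2) = -(-1)*r/6 = r/6)
(39 + w(l(-1, 0)))*(-117) = (39 - 9)*(-117) = 30*(-117) = -3510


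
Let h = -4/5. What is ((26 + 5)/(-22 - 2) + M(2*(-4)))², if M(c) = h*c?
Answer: 375769/14400 ≈ 26.095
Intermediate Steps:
h = -⅘ (h = -4*⅕ = -⅘ ≈ -0.80000)
M(c) = -4*c/5
((26 + 5)/(-22 - 2) + M(2*(-4)))² = ((26 + 5)/(-22 - 2) - 8*(-4)/5)² = (31/(-24) - ⅘*(-8))² = (31*(-1/24) + 32/5)² = (-31/24 + 32/5)² = (613/120)² = 375769/14400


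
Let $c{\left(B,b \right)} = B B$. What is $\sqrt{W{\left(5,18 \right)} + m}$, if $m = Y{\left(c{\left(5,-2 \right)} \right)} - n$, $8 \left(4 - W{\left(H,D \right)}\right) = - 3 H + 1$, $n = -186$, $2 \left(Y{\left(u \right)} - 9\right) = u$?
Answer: $\frac{\sqrt{853}}{2} \approx 14.603$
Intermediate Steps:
$c{\left(B,b \right)} = B^{2}$
$Y{\left(u \right)} = 9 + \frac{u}{2}$
$W{\left(H,D \right)} = \frac{31}{8} + \frac{3 H}{8}$ ($W{\left(H,D \right)} = 4 - \frac{- 3 H + 1}{8} = 4 - \frac{1 - 3 H}{8} = 4 + \left(- \frac{1}{8} + \frac{3 H}{8}\right) = \frac{31}{8} + \frac{3 H}{8}$)
$m = \frac{415}{2}$ ($m = \left(9 + \frac{5^{2}}{2}\right) - -186 = \left(9 + \frac{1}{2} \cdot 25\right) + 186 = \left(9 + \frac{25}{2}\right) + 186 = \frac{43}{2} + 186 = \frac{415}{2} \approx 207.5$)
$\sqrt{W{\left(5,18 \right)} + m} = \sqrt{\left(\frac{31}{8} + \frac{3}{8} \cdot 5\right) + \frac{415}{2}} = \sqrt{\left(\frac{31}{8} + \frac{15}{8}\right) + \frac{415}{2}} = \sqrt{\frac{23}{4} + \frac{415}{2}} = \sqrt{\frac{853}{4}} = \frac{\sqrt{853}}{2}$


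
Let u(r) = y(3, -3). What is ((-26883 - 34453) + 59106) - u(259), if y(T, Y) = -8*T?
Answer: -2206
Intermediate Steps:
u(r) = -24 (u(r) = -8*3 = -24)
((-26883 - 34453) + 59106) - u(259) = ((-26883 - 34453) + 59106) - 1*(-24) = (-61336 + 59106) + 24 = -2230 + 24 = -2206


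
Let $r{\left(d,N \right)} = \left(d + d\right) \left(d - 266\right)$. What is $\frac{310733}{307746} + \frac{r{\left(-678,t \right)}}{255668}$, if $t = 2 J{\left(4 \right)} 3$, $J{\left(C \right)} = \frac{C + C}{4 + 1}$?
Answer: $\frac{118344765097}{19670201082} \approx 6.0164$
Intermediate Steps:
$J{\left(C \right)} = \frac{2 C}{5}$
$t = \frac{48}{5}$ ($t = 2 \cdot \frac{2}{5} \cdot 4 \cdot 3 = 2 \cdot \frac{8}{5} \cdot 3 = \frac{16}{5} \cdot 3 = \frac{48}{5} \approx 9.6$)
$r{\left(d,N \right)} = 2 d \left(-266 + d\right)$
$\frac{310733}{307746} + \frac{r{\left(-678,t \right)}}{255668} = \frac{310733}{307746} + \frac{2 \left(-678\right) \left(-266 - 678\right)}{255668} = 310733 \cdot \frac{1}{307746} + 2 \left(-678\right) \left(-944\right) \frac{1}{255668} = \frac{310733}{307746} + 1280064 \cdot \frac{1}{255668} = \frac{310733}{307746} + \frac{320016}{63917} = \frac{118344765097}{19670201082}$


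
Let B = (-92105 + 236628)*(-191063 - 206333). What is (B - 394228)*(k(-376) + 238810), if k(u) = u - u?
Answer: -13715635945600160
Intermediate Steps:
k(u) = 0
B = -57432862108 (B = 144523*(-397396) = -57432862108)
(B - 394228)*(k(-376) + 238810) = (-57432862108 - 394228)*(0 + 238810) = -57433256336*238810 = -13715635945600160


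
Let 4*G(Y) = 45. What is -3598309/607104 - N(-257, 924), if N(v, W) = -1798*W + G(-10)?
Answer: 1008603016379/607104 ≈ 1.6613e+6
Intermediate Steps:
G(Y) = 45/4 (G(Y) = (¼)*45 = 45/4)
N(v, W) = 45/4 - 1798*W (N(v, W) = -1798*W + 45/4 = 45/4 - 1798*W)
-3598309/607104 - N(-257, 924) = -3598309/607104 - (45/4 - 1798*924) = -3598309*1/607104 - (45/4 - 1661352) = -3598309/607104 - 1*(-6645363/4) = -3598309/607104 + 6645363/4 = 1008603016379/607104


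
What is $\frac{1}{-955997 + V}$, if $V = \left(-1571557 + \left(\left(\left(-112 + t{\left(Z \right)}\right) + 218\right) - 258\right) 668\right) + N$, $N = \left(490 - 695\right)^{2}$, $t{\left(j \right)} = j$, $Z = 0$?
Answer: $- \frac{1}{2587065} \approx -3.8654 \cdot 10^{-7}$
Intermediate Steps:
$N = 42025$ ($N = \left(-205\right)^{2} = 42025$)
$V = -1631068$ ($V = \left(-1571557 + \left(\left(\left(-112 + 0\right) + 218\right) - 258\right) 668\right) + 42025 = \left(-1571557 + \left(\left(-112 + 218\right) - 258\right) 668\right) + 42025 = \left(-1571557 + \left(106 - 258\right) 668\right) + 42025 = \left(-1571557 - 101536\right) + 42025 = -1673093 + 42025 = -1631068$)
$\frac{1}{-955997 + V} = \frac{1}{-955997 - 1631068} = \frac{1}{-2587065} = - \frac{1}{2587065}$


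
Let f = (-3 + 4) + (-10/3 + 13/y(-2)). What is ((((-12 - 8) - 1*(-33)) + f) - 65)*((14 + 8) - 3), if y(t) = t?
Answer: -6935/6 ≈ -1155.8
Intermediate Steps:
f = -53/6 (f = (-3 + 4) + (-10/3 + 13/(-2)) = 1 + (-10*⅓ + 13*(-½)) = 1 + (-10/3 - 13/2) = 1 - 59/6 = -53/6 ≈ -8.8333)
((((-12 - 8) - 1*(-33)) + f) - 65)*((14 + 8) - 3) = ((((-12 - 8) - 1*(-33)) - 53/6) - 65)*((14 + 8) - 3) = (((-20 + 33) - 53/6) - 65)*(22 - 3) = ((13 - 53/6) - 65)*19 = (25/6 - 65)*19 = -365/6*19 = -6935/6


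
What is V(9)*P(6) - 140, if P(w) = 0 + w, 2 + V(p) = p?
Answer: -98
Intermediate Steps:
V(p) = -2 + p
P(w) = w
V(9)*P(6) - 140 = (-2 + 9)*6 - 140 = 7*6 - 140 = 42 - 140 = -98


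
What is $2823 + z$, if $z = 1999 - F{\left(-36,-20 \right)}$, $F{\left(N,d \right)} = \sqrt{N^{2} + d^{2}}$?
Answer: $4822 - 4 \sqrt{106} \approx 4780.8$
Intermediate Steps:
$z = 1999 - 4 \sqrt{106}$ ($z = 1999 - \sqrt{\left(-36\right)^{2} + \left(-20\right)^{2}} = 1999 - \sqrt{1296 + 400} = 1999 - \sqrt{1696} = 1999 - 4 \sqrt{106} \approx 1957.8$)
$2823 + z = 2823 + \left(1999 - 4 \sqrt{106}\right) = 4822 - 4 \sqrt{106}$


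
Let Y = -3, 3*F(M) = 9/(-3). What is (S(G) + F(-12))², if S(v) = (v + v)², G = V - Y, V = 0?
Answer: 1225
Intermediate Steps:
F(M) = -1 (F(M) = (9/(-3))/3 = (9*(-⅓))/3 = (⅓)*(-3) = -1)
G = 3 (G = 0 - 1*(-3) = 0 + 3 = 3)
S(v) = 4*v² (S(v) = (2*v)² = 4*v²)
(S(G) + F(-12))² = (4*3² - 1)² = (4*9 - 1)² = (36 - 1)² = 35² = 1225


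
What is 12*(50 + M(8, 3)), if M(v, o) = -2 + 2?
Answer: 600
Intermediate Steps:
M(v, o) = 0
12*(50 + M(8, 3)) = 12*(50 + 0) = 12*50 = 600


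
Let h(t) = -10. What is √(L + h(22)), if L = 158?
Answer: 2*√37 ≈ 12.166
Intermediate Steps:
√(L + h(22)) = √(158 - 10) = √148 = 2*√37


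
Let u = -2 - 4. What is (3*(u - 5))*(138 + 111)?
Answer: -8217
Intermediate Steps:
u = -6
(3*(u - 5))*(138 + 111) = (3*(-6 - 5))*(138 + 111) = (3*(-11))*249 = -33*249 = -8217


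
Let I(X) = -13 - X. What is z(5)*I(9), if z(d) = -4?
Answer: 88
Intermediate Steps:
z(5)*I(9) = -4*(-13 - 1*9) = -4*(-13 - 9) = -4*(-22) = 88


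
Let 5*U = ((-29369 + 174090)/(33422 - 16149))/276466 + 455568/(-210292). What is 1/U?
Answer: -1255284789709570/543871931535323 ≈ -2.3081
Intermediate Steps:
U = -543871931535323/1255284789709570 (U = (((-29369 + 174090)/(33422 - 16149))/276466 + 455568/(-210292))/5 = ((144721/17273)*(1/276466) + 455568*(-1/210292))/5 = ((144721*(1/17273))*(1/276466) - 113892/52573)/5 = ((144721/17273)*(1/276466) - 113892/52573)/5 = (144721/4775397218 - 113892/52573)/5 = (⅕)*(-543871931535323/251056957941914) = -543871931535323/1255284789709570 ≈ -0.43327)
1/U = 1/(-543871931535323/1255284789709570) = -1255284789709570/543871931535323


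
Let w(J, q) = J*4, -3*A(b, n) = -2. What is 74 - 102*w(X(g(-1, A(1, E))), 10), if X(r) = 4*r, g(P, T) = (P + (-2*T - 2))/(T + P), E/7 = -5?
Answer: -21142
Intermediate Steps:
E = -35 (E = 7*(-5) = -35)
A(b, n) = 2/3 (A(b, n) = -1/3*(-2) = 2/3)
g(P, T) = (-2 + P - 2*T)/(P + T) (g(P, T) = (P + (-2 - 2*T))/(P + T) = (-2 + P - 2*T)/(P + T))
w(J, q) = 4*J
74 - 102*w(X(g(-1, A(1, E))), 10) = 74 - 408*4*((-2 - 1 - 2*2/3)/(-1 + 2/3)) = 74 - 408*4*((-2 - 1 - 4/3)/(-1/3)) = 74 - 408*4*(-3*(-13/3)) = 74 - 408*4*13 = 74 - 408*52 = 74 - 102*208 = 74 - 21216 = -21142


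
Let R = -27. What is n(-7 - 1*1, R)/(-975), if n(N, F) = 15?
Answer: -1/65 ≈ -0.015385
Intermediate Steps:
n(-7 - 1*1, R)/(-975) = 15/(-975) = 15*(-1/975) = -1/65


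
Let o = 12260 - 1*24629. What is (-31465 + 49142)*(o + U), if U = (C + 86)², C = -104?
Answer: -212919465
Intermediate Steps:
U = 324 (U = (-104 + 86)² = (-18)² = 324)
o = -12369 (o = 12260 - 24629 = -12369)
(-31465 + 49142)*(o + U) = (-31465 + 49142)*(-12369 + 324) = 17677*(-12045) = -212919465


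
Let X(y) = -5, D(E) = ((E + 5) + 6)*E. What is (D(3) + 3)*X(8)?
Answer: -225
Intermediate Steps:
D(E) = E*(11 + E) (D(E) = ((5 + E) + 6)*E = (11 + E)*E = E*(11 + E))
(D(3) + 3)*X(8) = (3*(11 + 3) + 3)*(-5) = (3*14 + 3)*(-5) = (42 + 3)*(-5) = 45*(-5) = -225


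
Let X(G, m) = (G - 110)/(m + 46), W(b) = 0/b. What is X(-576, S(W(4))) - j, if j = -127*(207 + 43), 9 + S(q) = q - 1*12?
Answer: 793064/25 ≈ 31723.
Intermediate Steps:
W(b) = 0
S(q) = -21 + q (S(q) = -9 + (q - 1*12) = -9 + (q - 12) = -9 + (-12 + q) = -21 + q)
X(G, m) = (-110 + G)/(46 + m)
j = -31750 (j = -127*250 = -31750)
X(-576, S(W(4))) - j = (-110 - 576)/(46 + (-21 + 0)) - 1*(-31750) = -686/(46 - 21) + 31750 = -686/25 + 31750 = 793064/25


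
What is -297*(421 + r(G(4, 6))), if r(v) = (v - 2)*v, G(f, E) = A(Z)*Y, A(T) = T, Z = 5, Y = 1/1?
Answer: -129492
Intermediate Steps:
Y = 1
G(f, E) = 5 (G(f, E) = 5*1 = 5)
r(v) = v*(-2 + v) (r(v) = (-2 + v)*v = v*(-2 + v))
-297*(421 + r(G(4, 6))) = -297*(421 + 5*(-2 + 5)) = -297*(421 + 5*3) = -297*(421 + 15) = -297*436 = -129492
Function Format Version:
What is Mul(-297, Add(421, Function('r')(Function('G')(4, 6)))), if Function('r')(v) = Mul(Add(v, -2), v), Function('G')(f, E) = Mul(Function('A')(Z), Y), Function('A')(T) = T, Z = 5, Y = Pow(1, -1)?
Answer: -129492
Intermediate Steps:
Y = 1
Function('G')(f, E) = 5 (Function('G')(f, E) = Mul(5, 1) = 5)
Function('r')(v) = Mul(v, Add(-2, v)) (Function('r')(v) = Mul(Add(-2, v), v) = Mul(v, Add(-2, v)))
Mul(-297, Add(421, Function('r')(Function('G')(4, 6)))) = Mul(-297, Add(421, Mul(5, Add(-2, 5)))) = Mul(-297, Add(421, Mul(5, 3))) = Mul(-297, Add(421, 15)) = Mul(-297, 436) = -129492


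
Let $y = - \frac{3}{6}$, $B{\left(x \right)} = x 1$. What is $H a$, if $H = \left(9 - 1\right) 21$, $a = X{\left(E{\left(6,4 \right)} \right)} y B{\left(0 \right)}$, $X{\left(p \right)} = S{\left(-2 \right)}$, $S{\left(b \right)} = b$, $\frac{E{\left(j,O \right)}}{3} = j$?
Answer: $0$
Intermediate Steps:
$B{\left(x \right)} = x$
$E{\left(j,O \right)} = 3 j$
$X{\left(p \right)} = -2$
$y = - \frac{1}{2}$ ($y = \left(-3\right) \frac{1}{6} = - \frac{1}{2} \approx -0.5$)
$a = 0$ ($a = \left(-2\right) \left(- \frac{1}{2}\right) 0 = 1 \cdot 0 = 0$)
$H = 168$ ($H = 8 \cdot 21 = 168$)
$H a = 168 \cdot 0 = 0$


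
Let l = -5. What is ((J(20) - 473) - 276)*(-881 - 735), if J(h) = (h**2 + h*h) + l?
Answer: -74336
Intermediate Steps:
J(h) = -5 + 2*h**2 (J(h) = (h**2 + h*h) - 5 = (h**2 + h**2) - 5 = 2*h**2 - 5 = -5 + 2*h**2)
((J(20) - 473) - 276)*(-881 - 735) = (((-5 + 2*20**2) - 473) - 276)*(-881 - 735) = (((-5 + 2*400) - 473) - 276)*(-1616) = (((-5 + 800) - 473) - 276)*(-1616) = ((795 - 473) - 276)*(-1616) = (322 - 276)*(-1616) = 46*(-1616) = -74336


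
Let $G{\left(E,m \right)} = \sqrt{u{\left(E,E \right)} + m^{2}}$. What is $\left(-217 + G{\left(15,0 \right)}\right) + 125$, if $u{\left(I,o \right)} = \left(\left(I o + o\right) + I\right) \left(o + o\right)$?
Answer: $-92 + 15 \sqrt{34} \approx -4.5357$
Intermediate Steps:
$u{\left(I,o \right)} = 2 o \left(I + o + I o\right)$ ($u{\left(I,o \right)} = \left(\left(o + I o\right) + I\right) 2 o = \left(I + o + I o\right) 2 o = 2 o \left(I + o + I o\right)$)
$G{\left(E,m \right)} = \sqrt{m^{2} + 2 E \left(E^{2} + 2 E\right)}$ ($G{\left(E,m \right)} = \sqrt{2 E \left(E + E + E E\right) + m^{2}} = \sqrt{2 E \left(E + E + E^{2}\right) + m^{2}} = \sqrt{2 E \left(E^{2} + 2 E\right) + m^{2}} = \sqrt{m^{2} + 2 E \left(E^{2} + 2 E\right)}$)
$\left(-217 + G{\left(15,0 \right)}\right) + 125 = \left(-217 + \sqrt{0^{2} + 2 \cdot 15^{2} \left(2 + 15\right)}\right) + 125 = \left(-217 + \sqrt{0 + 2 \cdot 225 \cdot 17}\right) + 125 = \left(-217 + \sqrt{0 + 7650}\right) + 125 = \left(-217 + \sqrt{7650}\right) + 125 = \left(-217 + 15 \sqrt{34}\right) + 125 = -92 + 15 \sqrt{34}$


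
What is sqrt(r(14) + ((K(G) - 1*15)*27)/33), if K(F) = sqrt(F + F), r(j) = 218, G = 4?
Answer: sqrt(24893 + 198*sqrt(2))/11 ≈ 14.424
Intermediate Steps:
K(F) = sqrt(2)*sqrt(F) (K(F) = sqrt(2*F) = sqrt(2)*sqrt(F))
sqrt(r(14) + ((K(G) - 1*15)*27)/33) = sqrt(218 + ((sqrt(2)*sqrt(4) - 1*15)*27)/33) = sqrt(218 + ((sqrt(2)*2 - 15)*27)*(1/33)) = sqrt(218 + ((2*sqrt(2) - 15)*27)*(1/33)) = sqrt(218 + ((-15 + 2*sqrt(2))*27)*(1/33)) = sqrt(218 + (-405 + 54*sqrt(2))*(1/33)) = sqrt(218 + (-135/11 + 18*sqrt(2)/11)) = sqrt(2263/11 + 18*sqrt(2)/11)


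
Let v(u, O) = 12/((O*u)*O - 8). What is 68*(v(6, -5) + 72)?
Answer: 348024/71 ≈ 4901.8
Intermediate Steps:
v(u, O) = 12/(-8 + u*O²) (v(u, O) = 12/(u*O² - 8) = 12/(-8 + u*O²))
68*(v(6, -5) + 72) = 68*(12/(-8 + 6*(-5)²) + 72) = 68*(12/(-8 + 6*25) + 72) = 68*(12/(-8 + 150) + 72) = 68*(12/142 + 72) = 68*(12*(1/142) + 72) = 68*(6/71 + 72) = 68*(5118/71) = 348024/71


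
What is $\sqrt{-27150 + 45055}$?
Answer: $\sqrt{17905} \approx 133.81$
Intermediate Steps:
$\sqrt{-27150 + 45055} = \sqrt{17905}$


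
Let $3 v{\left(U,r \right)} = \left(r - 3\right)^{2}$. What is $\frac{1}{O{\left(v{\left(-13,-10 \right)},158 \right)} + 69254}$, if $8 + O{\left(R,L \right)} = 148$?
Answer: $\frac{1}{69394} \approx 1.441 \cdot 10^{-5}$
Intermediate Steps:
$v{\left(U,r \right)} = \frac{\left(-3 + r\right)^{2}}{3}$ ($v{\left(U,r \right)} = \frac{\left(r - 3\right)^{2}}{3} = \frac{\left(-3 + r\right)^{2}}{3}$)
$O{\left(R,L \right)} = 140$ ($O{\left(R,L \right)} = -8 + 148 = 140$)
$\frac{1}{O{\left(v{\left(-13,-10 \right)},158 \right)} + 69254} = \frac{1}{140 + 69254} = \frac{1}{69394}$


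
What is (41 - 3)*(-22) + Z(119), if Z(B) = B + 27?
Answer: -690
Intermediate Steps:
Z(B) = 27 + B
(41 - 3)*(-22) + Z(119) = (41 - 3)*(-22) + (27 + 119) = 38*(-22) + 146 = -836 + 146 = -690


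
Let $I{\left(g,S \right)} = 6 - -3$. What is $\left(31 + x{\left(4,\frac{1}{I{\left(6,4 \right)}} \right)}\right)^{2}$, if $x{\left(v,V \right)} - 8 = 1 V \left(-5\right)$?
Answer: $\frac{119716}{81} \approx 1478.0$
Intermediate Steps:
$I{\left(g,S \right)} = 9$ ($I{\left(g,S \right)} = 6 + 3 = 9$)
$x{\left(v,V \right)} = 8 - 5 V$ ($x{\left(v,V \right)} = 8 + 1 V \left(-5\right) = 8 + V \left(-5\right) = 8 - 5 V$)
$\left(31 + x{\left(4,\frac{1}{I{\left(6,4 \right)}} \right)}\right)^{2} = \left(31 + \left(8 - \frac{5}{9}\right)\right)^{2} = \left(31 + \frac{67}{9}\right)^{2} = \left(\frac{346}{9}\right)^{2} = \frac{119716}{81}$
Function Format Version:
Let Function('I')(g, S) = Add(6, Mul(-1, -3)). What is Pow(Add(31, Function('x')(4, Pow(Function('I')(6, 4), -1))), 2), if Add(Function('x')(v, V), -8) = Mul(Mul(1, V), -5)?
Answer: Rational(119716, 81) ≈ 1478.0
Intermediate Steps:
Function('I')(g, S) = 9 (Function('I')(g, S) = Add(6, 3) = 9)
Function('x')(v, V) = Add(8, Mul(-5, V)) (Function('x')(v, V) = Add(8, Mul(Mul(1, V), -5)) = Add(8, Mul(V, -5)) = Add(8, Mul(-5, V)))
Pow(Add(31, Function('x')(4, Pow(Function('I')(6, 4), -1))), 2) = Pow(Add(31, Add(8, Mul(-5, Pow(9, -1)))), 2) = Pow(Add(31, Add(8, Mul(-5, Rational(1, 9)))), 2) = Pow(Add(31, Add(8, Rational(-5, 9))), 2) = Pow(Add(31, Rational(67, 9)), 2) = Pow(Rational(346, 9), 2) = Rational(119716, 81)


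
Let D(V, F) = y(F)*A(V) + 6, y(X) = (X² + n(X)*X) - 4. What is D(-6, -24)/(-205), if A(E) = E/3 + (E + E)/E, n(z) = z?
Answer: -6/205 ≈ -0.029268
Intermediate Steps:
y(X) = -4 + 2*X² (y(X) = (X² + X*X) - 4 = (X² + X²) - 4 = 2*X² - 4 = -4 + 2*X²)
A(E) = 2 + E/3 (A(E) = E*(⅓) + (2*E)/E = E/3 + 2 = 2 + E/3)
D(V, F) = 6 + (-4 + 2*F²)*(2 + V/3) (D(V, F) = (-4 + 2*F²)*(2 + V/3) + 6 = 6 + (-4 + 2*F²)*(2 + V/3))
D(-6, -24)/(-205) = (6 + 2*(-2 + (-24)²)*(6 - 6)/3)/(-205) = (6 + (⅔)*(-2 + 576)*0)*(-1/205) = (6 + (⅔)*574*0)*(-1/205) = (6 + 0)*(-1/205) = 6*(-1/205) = -6/205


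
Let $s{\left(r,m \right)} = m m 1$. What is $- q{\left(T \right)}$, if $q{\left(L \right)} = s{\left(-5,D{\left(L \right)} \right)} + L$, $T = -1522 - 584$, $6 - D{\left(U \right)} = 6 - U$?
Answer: $-4433130$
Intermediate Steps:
$D{\left(U \right)} = U$ ($D{\left(U \right)} = 6 - \left(6 - U\right) = 6 + \left(-6 + U\right) = U$)
$T = -2106$
$s{\left(r,m \right)} = m^{2}$ ($s{\left(r,m \right)} = m^{2} \cdot 1 = m^{2}$)
$q{\left(L \right)} = L + L^{2}$ ($q{\left(L \right)} = L^{2} + L = L + L^{2}$)
$- q{\left(T \right)} = - \left(-2106\right) \left(1 - 2106\right) = - \left(-2106\right) \left(-2105\right) = \left(-1\right) 4433130 = -4433130$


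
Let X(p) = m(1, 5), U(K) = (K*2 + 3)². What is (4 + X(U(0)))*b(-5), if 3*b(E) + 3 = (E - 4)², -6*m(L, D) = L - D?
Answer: 364/3 ≈ 121.33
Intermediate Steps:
m(L, D) = -L/6 + D/6 (m(L, D) = -(L - D)/6 = -L/6 + D/6)
U(K) = (3 + 2*K)² (U(K) = (2*K + 3)² = (3 + 2*K)²)
b(E) = -1 + (-4 + E)²/3 (b(E) = -1 + (E - 4)²/3 = -1 + (-4 + E)²/3)
X(p) = ⅔ (X(p) = -⅙*1 + (⅙)*5 = -⅙ + ⅚ = ⅔)
(4 + X(U(0)))*b(-5) = (4 + ⅔)*(-1 + (-4 - 5)²/3) = 14*(-1 + (⅓)*(-9)²)/3 = 14*(-1 + (⅓)*81)/3 = 14*(-1 + 27)/3 = (14/3)*26 = 364/3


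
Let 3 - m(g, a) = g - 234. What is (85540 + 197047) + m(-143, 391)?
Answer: 282967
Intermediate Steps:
m(g, a) = 237 - g (m(g, a) = 3 - (g - 234) = 3 - (-234 + g) = 3 + (234 - g) = 237 - g)
(85540 + 197047) + m(-143, 391) = (85540 + 197047) + (237 - 1*(-143)) = 282587 + (237 + 143) = 282587 + 380 = 282967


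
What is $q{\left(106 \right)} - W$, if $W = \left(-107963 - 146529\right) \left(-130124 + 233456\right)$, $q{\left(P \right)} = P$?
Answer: $26297167450$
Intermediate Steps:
$W = -26297167344$ ($W = \left(-254492\right) 103332 = -26297167344$)
$q{\left(106 \right)} - W = 106 - -26297167344 = 106 + 26297167344 = 26297167450$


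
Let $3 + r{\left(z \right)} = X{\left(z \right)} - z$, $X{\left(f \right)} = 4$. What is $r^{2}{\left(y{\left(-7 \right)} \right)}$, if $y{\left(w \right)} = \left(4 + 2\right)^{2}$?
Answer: $1225$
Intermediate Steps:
$y{\left(w \right)} = 36$ ($y{\left(w \right)} = 6^{2} = 36$)
$r{\left(z \right)} = 1 - z$ ($r{\left(z \right)} = -3 - \left(-4 + z\right) = 1 - z$)
$r^{2}{\left(y{\left(-7 \right)} \right)} = \left(1 - 36\right)^{2} = \left(-35\right)^{2} = 1225$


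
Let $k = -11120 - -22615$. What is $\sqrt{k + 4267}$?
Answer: $\sqrt{15762} \approx 125.55$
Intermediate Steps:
$k = 11495$ ($k = -11120 + 22615 = 11495$)
$\sqrt{k + 4267} = \sqrt{11495 + 4267} = \sqrt{15762}$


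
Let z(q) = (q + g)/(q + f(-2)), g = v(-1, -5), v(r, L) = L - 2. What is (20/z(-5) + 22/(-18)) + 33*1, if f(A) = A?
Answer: 391/9 ≈ 43.444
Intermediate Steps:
v(r, L) = -2 + L
g = -7 (g = -2 - 5 = -7)
z(q) = (-7 + q)/(-2 + q) (z(q) = (q - 7)/(q - 2) = (-7 + q)/(-2 + q))
(20/z(-5) + 22/(-18)) + 33*1 = (20/(((-7 - 5)/(-2 - 5))) + 22/(-18)) + 33*1 = (20/((-12/(-7))) + 22*(-1/18)) + 33 = (20/((-⅐*(-12))) - 11/9) + 33 = (20/(12/7) - 11/9) + 33 = (20*(7/12) - 11/9) + 33 = (35/3 - 11/9) + 33 = 94/9 + 33 = 391/9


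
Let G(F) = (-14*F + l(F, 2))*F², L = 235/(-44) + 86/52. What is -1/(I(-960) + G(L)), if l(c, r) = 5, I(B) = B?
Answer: 93574624/17807102007 ≈ 0.0052549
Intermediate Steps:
L = -2109/572 (L = 235*(-1/44) + 86*(1/52) = -235/44 + 43/26 = -2109/572 ≈ -3.6871)
G(F) = F²*(5 - 14*F) (G(F) = (-14*F + 5)*F² = (5 - 14*F)*F² = F²*(5 - 14*F))
-1/(I(-960) + G(L)) = -1/(-960 + (-2109/572)²*(5 - 14*(-2109/572))) = -1/(-960 + 4447881*(5 + 14763/286)/327184) = -1/(-960 + (4447881/327184)*(16193/286)) = -1/(-960 + 72024537033/93574624) = -1/(-17807102007/93574624) = -1*(-93574624/17807102007) = 93574624/17807102007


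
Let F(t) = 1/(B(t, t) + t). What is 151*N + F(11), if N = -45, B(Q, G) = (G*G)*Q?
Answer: -9118889/1342 ≈ -6795.0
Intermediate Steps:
B(Q, G) = Q*G² (B(Q, G) = G²*Q = Q*G²)
F(t) = 1/(t + t³) (F(t) = 1/(t*t² + t) = 1/(t³ + t) = 1/(t + t³))
151*N + F(11) = 151*(-45) + 1/(11 + 11³) = -6795 + 1/(11 + 1331) = -6795 + 1/1342 = -9118889/1342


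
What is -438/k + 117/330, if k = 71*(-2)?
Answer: 26859/7810 ≈ 3.4391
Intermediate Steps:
k = -142
-438/k + 117/330 = -438/(-142) + 117/330 = -438*(-1/142) + 117*(1/330) = 219/71 + 39/110 = 26859/7810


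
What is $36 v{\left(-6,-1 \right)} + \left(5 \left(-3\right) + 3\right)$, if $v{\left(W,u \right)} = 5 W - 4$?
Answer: $-1236$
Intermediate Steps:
$v{\left(W,u \right)} = -4 + 5 W$
$36 v{\left(-6,-1 \right)} + \left(5 \left(-3\right) + 3\right) = 36 \left(-4 + 5 \left(-6\right)\right) + \left(5 \left(-3\right) + 3\right) = 36 \left(-4 - 30\right) + \left(-15 + 3\right) = 36 \left(-34\right) - 12 = -1224 - 12 = -1236$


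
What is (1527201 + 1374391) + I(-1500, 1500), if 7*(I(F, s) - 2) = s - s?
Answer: 2901594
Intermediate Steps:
I(F, s) = 2 (I(F, s) = 2 + (s - s)/7 = 2 + (⅐)*0 = 2 + 0 = 2)
(1527201 + 1374391) + I(-1500, 1500) = (1527201 + 1374391) + 2 = 2901592 + 2 = 2901594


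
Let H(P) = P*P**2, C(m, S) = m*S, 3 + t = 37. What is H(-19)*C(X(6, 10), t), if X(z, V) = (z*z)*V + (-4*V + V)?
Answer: -76957980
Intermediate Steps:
t = 34 (t = -3 + 37 = 34)
X(z, V) = -3*V + V*z**2 (X(z, V) = z**2*V - 3*V = V*z**2 - 3*V = -3*V + V*z**2)
C(m, S) = S*m
H(P) = P**3
H(-19)*C(X(6, 10), t) = (-19)**3*(34*(10*(-3 + 6**2))) = -233206*10*(-3 + 36) = -233206*10*33 = -233206*330 = -6859*11220 = -76957980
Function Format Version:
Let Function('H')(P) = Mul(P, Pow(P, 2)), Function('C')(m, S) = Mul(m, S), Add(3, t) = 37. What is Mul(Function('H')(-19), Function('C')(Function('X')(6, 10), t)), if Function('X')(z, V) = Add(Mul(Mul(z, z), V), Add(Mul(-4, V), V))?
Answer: -76957980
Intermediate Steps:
t = 34 (t = Add(-3, 37) = 34)
Function('X')(z, V) = Add(Mul(-3, V), Mul(V, Pow(z, 2))) (Function('X')(z, V) = Add(Mul(Pow(z, 2), V), Mul(-3, V)) = Add(Mul(V, Pow(z, 2)), Mul(-3, V)) = Add(Mul(-3, V), Mul(V, Pow(z, 2))))
Function('C')(m, S) = Mul(S, m)
Function('H')(P) = Pow(P, 3)
Mul(Function('H')(-19), Function('C')(Function('X')(6, 10), t)) = Mul(Pow(-19, 3), Mul(34, Mul(10, Add(-3, Pow(6, 2))))) = Mul(-6859, Mul(34, Mul(10, Add(-3, 36)))) = Mul(-6859, Mul(34, Mul(10, 33))) = Mul(-6859, Mul(34, 330)) = Mul(-6859, 11220) = -76957980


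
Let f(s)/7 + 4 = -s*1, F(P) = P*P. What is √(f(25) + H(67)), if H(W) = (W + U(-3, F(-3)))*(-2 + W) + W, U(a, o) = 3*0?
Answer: √4219 ≈ 64.954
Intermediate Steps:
F(P) = P²
U(a, o) = 0
H(W) = W + W*(-2 + W) (H(W) = (W + 0)*(-2 + W) + W = W*(-2 + W) + W = W + W*(-2 + W))
f(s) = -28 - 7*s (f(s) = -28 + 7*(-s*1) = -28 + 7*(-s) = -28 - 7*s)
√(f(25) + H(67)) = √((-28 - 7*25) + 67*(-1 + 67)) = √((-28 - 175) + 67*66) = √(-203 + 4422) = √4219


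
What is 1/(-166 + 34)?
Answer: -1/132 ≈ -0.0075758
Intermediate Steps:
1/(-166 + 34) = 1/(-132) = -1/132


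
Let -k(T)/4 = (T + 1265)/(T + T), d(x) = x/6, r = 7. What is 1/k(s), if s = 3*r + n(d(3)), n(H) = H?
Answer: -43/5146 ≈ -0.0083560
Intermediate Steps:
d(x) = x/6 (d(x) = x*(⅙) = x/6)
s = 43/2 (s = 3*7 + (⅙)*3 = 21 + ½ = 43/2 ≈ 21.500)
k(T) = -2*(1265 + T)/T (k(T) = -4*(T + 1265)/(T + T) = -4*(1265 + T)/(2*T) = -4*(1265 + T)*1/(2*T) = -2*(1265 + T)/T)
1/k(s) = 1/(-2 - 2530/43/2) = 1/(-2 - 2530*2/43) = 1/(-2 - 5060/43) = 1/(-5146/43) = -43/5146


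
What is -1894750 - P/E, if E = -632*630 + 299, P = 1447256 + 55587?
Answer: -753845626907/397861 ≈ -1.8947e+6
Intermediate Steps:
P = 1502843
E = -397861 (E = -398160 + 299 = -397861)
-1894750 - P/E = -1894750 - 1502843/(-397861) = -1894750 - 1502843*(-1)/397861 = -1894750 - 1*(-1502843/397861) = -1894750 + 1502843/397861 = -753845626907/397861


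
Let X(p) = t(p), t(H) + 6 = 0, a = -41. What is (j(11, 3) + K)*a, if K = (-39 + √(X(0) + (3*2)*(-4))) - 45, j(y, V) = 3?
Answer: 3321 - 41*I*√30 ≈ 3321.0 - 224.57*I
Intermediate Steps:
t(H) = -6 (t(H) = -6 + 0 = -6)
X(p) = -6
K = -84 + I*√30 (K = (-39 + √(-6 + (3*2)*(-4))) - 45 = (-39 + √(-6 + 6*(-4))) - 45 = (-39 + √(-6 - 24)) - 45 = (-39 + √(-30)) - 45 = (-39 + I*√30) - 45 = -84 + I*√30 ≈ -84.0 + 5.4772*I)
(j(11, 3) + K)*a = (3 + (-84 + I*√30))*(-41) = (-81 + I*√30)*(-41) = 3321 - 41*I*√30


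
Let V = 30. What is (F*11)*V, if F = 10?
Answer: 3300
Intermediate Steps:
(F*11)*V = (10*11)*30 = 110*30 = 3300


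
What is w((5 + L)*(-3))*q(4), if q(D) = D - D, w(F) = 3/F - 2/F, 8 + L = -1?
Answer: 0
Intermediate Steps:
L = -9 (L = -8 - 1 = -9)
w(F) = 1/F
q(D) = 0
w((5 + L)*(-3))*q(4) = 0/((5 - 9)*(-3)) = 0/(-4*(-3)) = 0/12 = (1/12)*0 = 0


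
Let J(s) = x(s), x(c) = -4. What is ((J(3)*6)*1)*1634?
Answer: -39216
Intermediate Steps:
J(s) = -4
((J(3)*6)*1)*1634 = (-4*6*1)*1634 = -24*1*1634 = -24*1634 = -39216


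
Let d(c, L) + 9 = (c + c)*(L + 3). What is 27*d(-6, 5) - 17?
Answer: -2852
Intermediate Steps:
d(c, L) = -9 + 2*c*(3 + L) (d(c, L) = -9 + (c + c)*(L + 3) = -9 + (2*c)*(3 + L) = -9 + 2*c*(3 + L))
27*d(-6, 5) - 17 = 27*(-9 + 6*(-6) + 2*5*(-6)) - 17 = 27*(-9 - 36 - 60) - 17 = 27*(-105) - 17 = -2835 - 17 = -2852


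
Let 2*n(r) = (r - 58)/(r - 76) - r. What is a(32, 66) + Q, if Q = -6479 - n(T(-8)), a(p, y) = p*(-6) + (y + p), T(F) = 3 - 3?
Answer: -499577/76 ≈ -6573.4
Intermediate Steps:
T(F) = 0
n(r) = -r/2 + (-58 + r)/(2*(-76 + r)) (n(r) = ((r - 58)/(r - 76) - r)/2 = ((-58 + r)/(-76 + r) - r)/2 = (-r + (-58 + r)/(-76 + r))/2 = -r/2 + (-58 + r)/(2*(-76 + r)))
a(p, y) = y - 5*p (a(p, y) = -6*p + (p + y) = y - 5*p)
Q = -492433/76 (Q = -6479 - (-58 - 1*0**2 + 77*0)/(2*(-76 + 0)) = -6479 - (-58 - 1*0 + 0)/(2*(-76)) = -6479 - (-1)*(-58 + 0 + 0)/(2*76) = -6479 - (-1)*(-58)/(2*76) = -6479 - 1*29/76 = -6479 - 29/76 = -492433/76 ≈ -6479.4)
a(32, 66) + Q = (66 - 5*32) - 492433/76 = (66 - 160) - 492433/76 = -94 - 492433/76 = -499577/76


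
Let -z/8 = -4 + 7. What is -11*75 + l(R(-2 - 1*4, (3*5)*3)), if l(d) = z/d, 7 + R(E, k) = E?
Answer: -10701/13 ≈ -823.15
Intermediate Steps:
z = -24 (z = -8*(-4 + 7) = -8*3 = -24)
R(E, k) = -7 + E
l(d) = -24/d
-11*75 + l(R(-2 - 1*4, (3*5)*3)) = -11*75 - 24/(-7 + (-2 - 1*4)) = -825 - 24/(-7 + (-2 - 4)) = -825 - 24/(-7 - 6) = -825 - 24/(-13) = -825 - 24*(-1/13) = -825 + 24/13 = -10701/13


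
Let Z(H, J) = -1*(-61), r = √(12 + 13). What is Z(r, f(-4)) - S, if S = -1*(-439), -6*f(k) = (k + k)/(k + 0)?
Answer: -378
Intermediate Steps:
f(k) = -⅓ (f(k) = -(k + k)/(6*(k + 0)) = -2*k/(6*k) = -⅙*2 = -⅓)
r = 5 (r = √25 = 5)
Z(H, J) = 61
S = 439
Z(r, f(-4)) - S = 61 - 1*439 = 61 - 439 = -378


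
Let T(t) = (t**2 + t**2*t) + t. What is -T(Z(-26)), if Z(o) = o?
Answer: 16926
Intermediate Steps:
T(t) = t + t**2 + t**3 (T(t) = (t**2 + t**3) + t = t + t**2 + t**3)
-T(Z(-26)) = -(-26)*(1 - 26 + (-26)**2) = -(-26)*(1 - 26 + 676) = -(-26)*651 = -1*(-16926) = 16926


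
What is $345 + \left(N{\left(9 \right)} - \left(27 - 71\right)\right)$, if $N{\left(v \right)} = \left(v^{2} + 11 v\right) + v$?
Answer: $578$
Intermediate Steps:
$N{\left(v \right)} = v^{2} + 12 v$
$345 + \left(N{\left(9 \right)} - \left(27 - 71\right)\right) = 345 - \left(-44 - 9 \left(12 + 9\right)\right) = 345 + \left(9 \cdot 21 - -44\right) = 345 + \left(189 + 44\right) = 345 + 233 = 578$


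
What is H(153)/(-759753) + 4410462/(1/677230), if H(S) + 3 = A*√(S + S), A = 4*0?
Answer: 756434697798025261/253251 ≈ 2.9869e+12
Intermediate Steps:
A = 0
H(S) = -3 (H(S) = -3 + 0*√(S + S) = -3 + 0*√(2*S) = -3 + 0*(√2*√S) = -3 + 0 = -3)
H(153)/(-759753) + 4410462/(1/677230) = -3/(-759753) + 4410462/(1/677230) = -3*(-1/759753) + 4410462/(1/677230) = 1/253251 + 4410462*677230 = 1/253251 + 2986897180260 = 756434697798025261/253251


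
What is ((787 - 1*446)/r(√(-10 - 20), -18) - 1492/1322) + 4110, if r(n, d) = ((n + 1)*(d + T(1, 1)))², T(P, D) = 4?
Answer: (1064657888*√30 + 15437313975*I)/(129556*(2*√30 + 29*I)) ≈ 4108.8 - 0.019832*I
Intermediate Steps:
r(n, d) = (1 + n)²*(4 + d)² (r(n, d) = ((n + 1)*(d + 4))² = ((1 + n)*(4 + d))² = (1 + n)²*(4 + d)²)
((787 - 1*446)/r(√(-10 - 20), -18) - 1492/1322) + 4110 = ((787 - 1*446)/(((1 + √(-10 - 20))²*(4 - 18)²)) - 1492/1322) + 4110 = ((787 - 446)/(((1 + √(-30))²*(-14)²)) - 1492*1/1322) + 4110 = (341/(((1 + I*√30)²*196)) - 746/661) + 4110 = (341/((196*(1 + I*√30)²)) - 746/661) + 4110 = (341*(1/(196*(1 + I*√30)²)) - 746/661) + 4110 = (341/(196*(1 + I*√30)²) - 746/661) + 4110 = (-746/661 + 341/(196*(1 + I*√30)²)) + 4110 = 2715964/661 + 341/(196*(1 + I*√30)²)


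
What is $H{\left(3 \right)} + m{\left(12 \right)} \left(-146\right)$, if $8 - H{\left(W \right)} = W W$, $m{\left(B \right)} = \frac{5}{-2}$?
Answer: $364$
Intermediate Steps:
$m{\left(B \right)} = - \frac{5}{2}$ ($m{\left(B \right)} = 5 \left(- \frac{1}{2}\right) = - \frac{5}{2}$)
$H{\left(W \right)} = 8 - W^{2}$ ($H{\left(W \right)} = 8 - W W = 8 - W^{2}$)
$H{\left(3 \right)} + m{\left(12 \right)} \left(-146\right) = \left(8 - 3^{2}\right) - -365 = \left(8 - 9\right) + 365 = -1 + 365 = 364$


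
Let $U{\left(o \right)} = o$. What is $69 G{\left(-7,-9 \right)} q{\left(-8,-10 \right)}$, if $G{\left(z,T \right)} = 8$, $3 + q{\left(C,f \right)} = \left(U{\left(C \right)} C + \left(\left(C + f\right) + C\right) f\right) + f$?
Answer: $171672$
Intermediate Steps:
$q{\left(C,f \right)} = -3 + f + C^{2} + f \left(f + 2 C\right)$ ($q{\left(C,f \right)} = -3 + \left(\left(C C + \left(\left(C + f\right) + C\right) f\right) + f\right) = -3 + \left(\left(C^{2} + \left(f + 2 C\right) f\right) + f\right) = -3 + \left(\left(C^{2} + f \left(f + 2 C\right)\right) + f\right) = -3 + \left(f + C^{2} + f \left(f + 2 C\right)\right) = -3 + f + C^{2} + f \left(f + 2 C\right)$)
$69 G{\left(-7,-9 \right)} q{\left(-8,-10 \right)} = 69 \cdot 8 \left(-3 - 10 + \left(-8\right)^{2} + \left(-10\right)^{2} + 2 \left(-8\right) \left(-10\right)\right) = 552 \left(-3 - 10 + 64 + 100 + 160\right) = 552 \cdot 311 = 171672$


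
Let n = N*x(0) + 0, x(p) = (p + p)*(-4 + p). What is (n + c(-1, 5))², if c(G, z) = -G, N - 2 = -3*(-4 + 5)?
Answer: 1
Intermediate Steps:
x(p) = 2*p*(-4 + p) (x(p) = (2*p)*(-4 + p) = 2*p*(-4 + p))
N = -1 (N = 2 - 3*(-4 + 5) = 2 - 3*1 = 2 - 3 = -1)
n = 0 (n = -2*0*(-4 + 0) + 0 = -2*0*(-4) + 0 = -1*0 + 0 = 0 + 0 = 0)
(n + c(-1, 5))² = (0 - 1*(-1))² = (0 + 1)² = 1² = 1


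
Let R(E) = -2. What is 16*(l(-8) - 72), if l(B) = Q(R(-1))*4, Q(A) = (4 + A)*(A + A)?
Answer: -1664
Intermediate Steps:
Q(A) = 2*A*(4 + A) (Q(A) = (4 + A)*(2*A) = 2*A*(4 + A))
l(B) = -32 (l(B) = (2*(-2)*(4 - 2))*4 = (2*(-2)*2)*4 = -8*4 = -32)
16*(l(-8) - 72) = 16*(-32 - 72) = 16*(-104) = -1664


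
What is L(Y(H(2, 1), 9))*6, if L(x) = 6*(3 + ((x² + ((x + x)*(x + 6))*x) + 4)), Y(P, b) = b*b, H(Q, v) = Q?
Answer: 41334552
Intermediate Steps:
Y(P, b) = b²
L(x) = 42 + 6*x² + 12*x²*(6 + x) (L(x) = 6*(3 + ((x² + ((2*x)*(6 + x))*x) + 4)) = 6*(3 + ((x² + (2*x*(6 + x))*x) + 4)) = 6*(3 + ((x² + 2*x²*(6 + x)) + 4)) = 6*(3 + (4 + x² + 2*x²*(6 + x))) = 6*(7 + x² + 2*x²*(6 + x)) = 42 + 6*x² + 12*x²*(6 + x))
L(Y(H(2, 1), 9))*6 = (42 + 12*(9²)³ + 78*(9²)²)*6 = (42 + 12*81³ + 78*81²)*6 = (42 + 12*531441 + 78*6561)*6 = (42 + 6377292 + 511758)*6 = 6889092*6 = 41334552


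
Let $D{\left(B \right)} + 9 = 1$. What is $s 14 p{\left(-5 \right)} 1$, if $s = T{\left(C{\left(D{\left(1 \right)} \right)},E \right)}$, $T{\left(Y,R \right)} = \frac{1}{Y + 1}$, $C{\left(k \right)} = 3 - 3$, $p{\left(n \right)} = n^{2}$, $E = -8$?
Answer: $350$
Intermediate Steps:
$D{\left(B \right)} = -8$ ($D{\left(B \right)} = -9 + 1 = -8$)
$C{\left(k \right)} = 0$
$T{\left(Y,R \right)} = \frac{1}{1 + Y}$
$s = 1$ ($s = \frac{1}{1 + 0} = 1^{-1} = 1$)
$s 14 p{\left(-5 \right)} 1 = 1 \cdot 14 \left(-5\right)^{2} \cdot 1 = 1 \cdot 14 \cdot 25 \cdot 1 = 1 \cdot 350 \cdot 1 = 1 \cdot 350 = 350$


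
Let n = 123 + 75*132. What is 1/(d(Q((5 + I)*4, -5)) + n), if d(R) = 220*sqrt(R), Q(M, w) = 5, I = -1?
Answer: 10023/100218529 - 220*sqrt(5)/100218529 ≈ 9.5103e-5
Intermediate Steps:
n = 10023 (n = 123 + 9900 = 10023)
1/(d(Q((5 + I)*4, -5)) + n) = 1/(220*sqrt(5) + 10023) = 1/(10023 + 220*sqrt(5))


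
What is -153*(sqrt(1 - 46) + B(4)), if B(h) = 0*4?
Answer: -459*I*sqrt(5) ≈ -1026.4*I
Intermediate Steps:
B(h) = 0
-153*(sqrt(1 - 46) + B(4)) = -153*(sqrt(1 - 46) + 0) = -153*(sqrt(-45) + 0) = -153*(3*I*sqrt(5) + 0) = -459*I*sqrt(5)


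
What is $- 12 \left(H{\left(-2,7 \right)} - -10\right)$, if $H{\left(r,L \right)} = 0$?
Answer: $-120$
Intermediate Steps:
$- 12 \left(H{\left(-2,7 \right)} - -10\right) = - 12 \left(0 - -10\right) = - 12 \left(0 + \left(-6 + 16\right)\right) = - 12 \left(0 + 10\right) = \left(-12\right) 10 = -120$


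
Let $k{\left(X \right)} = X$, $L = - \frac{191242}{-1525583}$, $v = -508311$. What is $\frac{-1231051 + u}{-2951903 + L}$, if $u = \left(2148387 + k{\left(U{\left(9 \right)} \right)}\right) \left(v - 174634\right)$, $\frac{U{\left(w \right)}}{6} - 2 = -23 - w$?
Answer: $\frac{2238195726748218278}{4503372843207} \approx 4.97 \cdot 10^{5}$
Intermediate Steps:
$L = \frac{191242}{1525583}$ ($L = \left(-191242\right) \left(- \frac{1}{1525583}\right) = \frac{191242}{1525583} \approx 0.12536$)
$U{\left(w \right)} = -126 - 6 w$ ($U{\left(w \right)} = 12 + 6 \left(-23 - w\right) = 12 - \left(138 + 6 w\right) = -126 - 6 w$)
$u = -1467107229615$ ($u = \left(2148387 - 180\right) \left(-508311 - 174634\right) = \left(2148387 - 180\right) \left(-682945\right) = 2148207 \left(-682945\right) = -1467107229615$)
$\frac{-1231051 + u}{-2951903 + L} = \frac{-1231051 - 1467107229615}{-2951903 + \frac{191242}{1525583}} = - \frac{1467108460666}{- \frac{4503372843207}{1525583}} = \left(-1467108460666\right) \left(- \frac{1525583}{4503372843207}\right) = \frac{2238195726748218278}{4503372843207}$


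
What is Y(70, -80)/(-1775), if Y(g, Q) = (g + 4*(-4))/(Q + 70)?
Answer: 27/8875 ≈ 0.0030423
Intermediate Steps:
Y(g, Q) = (-16 + g)/(70 + Q) (Y(g, Q) = (g - 16)/(70 + Q) = (-16 + g)/(70 + Q))
Y(70, -80)/(-1775) = ((-16 + 70)/(70 - 80))/(-1775) = (54/(-10))*(-1/1775) = -⅒*54*(-1/1775) = -27/5*(-1/1775) = 27/8875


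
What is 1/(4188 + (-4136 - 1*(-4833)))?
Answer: 1/4885 ≈ 0.00020471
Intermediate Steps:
1/(4188 + (-4136 - 1*(-4833))) = 1/(4188 + (-4136 + 4833)) = 1/(4188 + 697) = 1/4885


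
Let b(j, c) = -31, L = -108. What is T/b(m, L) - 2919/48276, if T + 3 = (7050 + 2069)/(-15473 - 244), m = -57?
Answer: 143808323/2613485628 ≈ 0.055025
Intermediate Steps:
T = -56270/15717 (T = -3 + (7050 + 2069)/(-15473 - 244) = -3 + 9119/(-15717) = -3 + 9119*(-1/15717) = -3 - 9119/15717 = -56270/15717 ≈ -3.5802)
T/b(m, L) - 2919/48276 = -56270/15717/(-31) - 2919/48276 = -56270/15717*(-1/31) - 2919*1/48276 = 56270/487227 - 973/16092 = 143808323/2613485628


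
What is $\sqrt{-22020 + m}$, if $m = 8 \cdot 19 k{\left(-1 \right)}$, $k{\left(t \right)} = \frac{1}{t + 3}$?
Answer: $2 i \sqrt{5486} \approx 148.14 i$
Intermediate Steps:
$k{\left(t \right)} = \frac{1}{3 + t}$
$m = 76$ ($m = \frac{8 \cdot 19}{3 - 1} = \frac{152}{2} = 152 \cdot \frac{1}{2} = 76$)
$\sqrt{-22020 + m} = \sqrt{-22020 + 76} = \sqrt{-21944} = 2 i \sqrt{5486}$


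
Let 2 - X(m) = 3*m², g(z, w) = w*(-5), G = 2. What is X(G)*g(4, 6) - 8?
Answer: 292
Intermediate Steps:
g(z, w) = -5*w
X(m) = 2 - 3*m²
X(G)*g(4, 6) - 8 = (2 - 3*2²)*(-5*6) - 8 = (2 - 3*4)*(-30) - 8 = (2 - 12)*(-30) - 8 = -10*(-30) - 8 = 300 - 8 = 292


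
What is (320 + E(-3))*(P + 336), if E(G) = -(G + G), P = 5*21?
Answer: 143766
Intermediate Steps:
P = 105
E(G) = -2*G
(320 + E(-3))*(P + 336) = (320 - 2*(-3))*(105 + 336) = (320 + 6)*441 = 326*441 = 143766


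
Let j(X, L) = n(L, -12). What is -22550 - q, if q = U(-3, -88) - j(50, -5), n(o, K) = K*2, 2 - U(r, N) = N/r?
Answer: -67640/3 ≈ -22547.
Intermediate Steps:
U(r, N) = 2 - N/r
n(o, K) = 2*K
j(X, L) = -24 (j(X, L) = 2*(-12) = -24)
q = -10/3 (q = (2 - 1*(-88)/(-3)) - 1*(-24) = (2 - 1*(-88)*(-⅓)) + 24 = (2 - 88/3) + 24 = -82/3 + 24 = -10/3 ≈ -3.3333)
-22550 - q = -22550 - 1*(-10/3) = -22550 + 10/3 = -67640/3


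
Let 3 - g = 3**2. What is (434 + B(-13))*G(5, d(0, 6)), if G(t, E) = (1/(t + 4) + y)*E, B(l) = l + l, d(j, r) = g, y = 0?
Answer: -272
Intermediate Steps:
g = -6 (g = 3 - 1*3**2 = 3 - 1*9 = 3 - 9 = -6)
d(j, r) = -6
B(l) = 2*l
G(t, E) = E/(4 + t) (G(t, E) = (1/(t + 4) + 0)*E = (1/(4 + t) + 0)*E = E/(4 + t))
(434 + B(-13))*G(5, d(0, 6)) = (434 + 2*(-13))*(-6/(4 + 5)) = (434 - 26)*(-6/9) = 408*(-6*1/9) = 408*(-2/3) = -272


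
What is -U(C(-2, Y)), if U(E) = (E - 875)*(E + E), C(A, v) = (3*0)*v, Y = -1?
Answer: 0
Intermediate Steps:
C(A, v) = 0 (C(A, v) = 0*v = 0)
U(E) = 2*E*(-875 + E) (U(E) = (-875 + E)*(2*E) = 2*E*(-875 + E))
-U(C(-2, Y)) = -2*0*(-875 + 0) = -2*0*(-875) = -1*0 = 0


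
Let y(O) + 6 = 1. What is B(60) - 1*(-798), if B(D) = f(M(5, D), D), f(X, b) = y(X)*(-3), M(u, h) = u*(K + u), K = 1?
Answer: 813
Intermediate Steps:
M(u, h) = u*(1 + u)
y(O) = -5 (y(O) = -6 + 1 = -5)
f(X, b) = 15 (f(X, b) = -5*(-3) = 15)
B(D) = 15
B(60) - 1*(-798) = 15 - 1*(-798) = 15 + 798 = 813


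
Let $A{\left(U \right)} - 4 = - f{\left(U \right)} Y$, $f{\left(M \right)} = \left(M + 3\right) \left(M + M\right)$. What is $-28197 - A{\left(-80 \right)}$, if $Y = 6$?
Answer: $45719$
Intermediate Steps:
$f{\left(M \right)} = 2 M \left(3 + M\right)$ ($f{\left(M \right)} = \left(3 + M\right) 2 M = 2 M \left(3 + M\right)$)
$A{\left(U \right)} = 4 - 12 U \left(3 + U\right)$ ($A{\left(U \right)} = 4 + - 2 U \left(3 + U\right) 6 = 4 - 12 U \left(3 + U\right)$)
$-28197 - A{\left(-80 \right)} = -28197 - \left(4 - - 960 \left(3 - 80\right)\right) = -28197 - \left(4 - \left(-960\right) \left(-77\right)\right) = -28197 - \left(4 - 73920\right) = -28197 - -73916 = -28197 + 73916 = 45719$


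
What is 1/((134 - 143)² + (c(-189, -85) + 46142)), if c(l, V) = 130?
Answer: 1/46353 ≈ 2.1574e-5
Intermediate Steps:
1/((134 - 143)² + (c(-189, -85) + 46142)) = 1/((134 - 143)² + (130 + 46142)) = 1/((-9)² + 46272) = 1/(81 + 46272) = 1/46353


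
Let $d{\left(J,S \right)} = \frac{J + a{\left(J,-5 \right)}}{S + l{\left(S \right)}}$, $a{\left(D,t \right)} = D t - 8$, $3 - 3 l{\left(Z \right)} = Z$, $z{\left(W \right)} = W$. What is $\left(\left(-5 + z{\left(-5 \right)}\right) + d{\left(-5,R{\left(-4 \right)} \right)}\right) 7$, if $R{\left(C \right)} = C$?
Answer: $- \frac{602}{5} \approx -120.4$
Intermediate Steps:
$l{\left(Z \right)} = 1 - \frac{Z}{3}$
$a{\left(D,t \right)} = -8 + D t$ ($a{\left(D,t \right)} = D t - 8 = -8 + D t$)
$d{\left(J,S \right)} = \frac{-8 - 4 J}{1 + \frac{2 S}{3}}$ ($d{\left(J,S \right)} = \frac{J + \left(-8 + J \left(-5\right)\right)}{S - \left(-1 + \frac{S}{3}\right)} = \frac{J - \left(8 + 5 J\right)}{1 + \frac{2 S}{3}} = \frac{-8 - 4 J}{1 + \frac{2 S}{3}}$)
$\left(\left(-5 + z{\left(-5 \right)}\right) + d{\left(-5,R{\left(-4 \right)} \right)}\right) 7 = \left(\left(-5 - 5\right) + \frac{12 \left(-2 - -5\right)}{3 + 2 \left(-4\right)}\right) 7 = \left(-10 + \frac{12 \left(-2 + 5\right)}{3 - 8}\right) 7 = \left(-10 + 12 \frac{1}{-5} \cdot 3\right) 7 = \left(-10 + 12 \left(- \frac{1}{5}\right) 3\right) 7 = \left(-10 - \frac{36}{5}\right) 7 = \left(- \frac{86}{5}\right) 7 = - \frac{602}{5}$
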